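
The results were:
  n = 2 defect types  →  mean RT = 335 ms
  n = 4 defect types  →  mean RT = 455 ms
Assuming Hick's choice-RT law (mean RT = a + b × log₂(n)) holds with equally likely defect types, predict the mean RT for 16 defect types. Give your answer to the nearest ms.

Fit slope and intercept:
  b = (455 − 335) / (log₂ 4 − log₂ 2) = 120 / (2 − 1) = 120 ms/bit
  a = 335 − 120 × 1 = 215 ms
Then RT(16) = 215 + 120 × log₂ 16 = 215 + 120 × 4 ≈ 695.000 ms.

695 ms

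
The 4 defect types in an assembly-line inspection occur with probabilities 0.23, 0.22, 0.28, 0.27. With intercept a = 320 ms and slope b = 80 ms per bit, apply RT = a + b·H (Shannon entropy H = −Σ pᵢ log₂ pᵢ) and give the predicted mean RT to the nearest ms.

Entropy contributions −pᵢ log₂ pᵢ: 0.4877, 0.4806, 0.5142, 0.5100; sum H = 1.9925 bits.
RT = a + bH = 320 + 80·1.9925 = 479.40 ms.

479 ms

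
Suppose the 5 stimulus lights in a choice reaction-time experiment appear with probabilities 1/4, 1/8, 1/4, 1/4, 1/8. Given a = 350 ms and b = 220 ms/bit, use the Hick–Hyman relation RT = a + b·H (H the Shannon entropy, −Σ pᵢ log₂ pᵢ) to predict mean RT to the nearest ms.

Each term −pᵢ log₂ pᵢ: 0.25·2 + 0.125·3 + 0.25·2 + 0.25·2 + 0.125·3; summed, H = 2.250 bits.
Mean RT = a + bH = 350 + 220·2.250 = 845.00 ms.

845 ms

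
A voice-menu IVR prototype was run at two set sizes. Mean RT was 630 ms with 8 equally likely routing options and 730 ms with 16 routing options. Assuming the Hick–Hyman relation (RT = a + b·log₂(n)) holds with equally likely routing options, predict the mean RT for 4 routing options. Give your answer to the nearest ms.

530 ms

Solve the two-equation system in a and b:
  b = (730 − 630) / (log₂ 16 − log₂ 8) = 100 / (4 − 3) = 100 ms/bit
  a = 630 − 100 × 3 = 330 ms
Then RT(4) = 330 + 100 × log₂ 4 = 330 + 100 × 2 ≈ 530.000 ms.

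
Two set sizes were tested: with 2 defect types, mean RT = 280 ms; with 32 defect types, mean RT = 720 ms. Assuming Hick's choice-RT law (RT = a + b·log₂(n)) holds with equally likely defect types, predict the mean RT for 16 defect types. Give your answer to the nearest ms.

610 ms

With log₂ n on the abscissa the relation is linear; from the two conditions:
  b = (720 − 280) / (log₂ 32 − log₂ 2) = 440 / (5 − 1) = 110 ms/bit
  a = 280 − 110 × 1 = 170 ms
Then RT(16) = 170 + 110 × log₂ 16 = 170 + 110 × 4 ≈ 610.000 ms.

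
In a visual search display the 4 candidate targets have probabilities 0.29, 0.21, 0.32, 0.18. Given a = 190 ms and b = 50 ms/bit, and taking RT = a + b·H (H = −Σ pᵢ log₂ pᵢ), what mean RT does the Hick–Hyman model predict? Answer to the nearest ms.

288 ms

Entropy contributions −pᵢ log₂ pᵢ: 0.5179, 0.4728, 0.5260, 0.4453; sum H = 1.9621 bits.
RT = a + bH = 190 + 50·1.9621 = 288.10 ms.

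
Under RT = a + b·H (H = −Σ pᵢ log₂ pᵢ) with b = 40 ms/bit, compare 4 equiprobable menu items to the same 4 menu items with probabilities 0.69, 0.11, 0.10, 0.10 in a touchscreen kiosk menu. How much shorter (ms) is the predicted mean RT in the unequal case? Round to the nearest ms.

Equiprobable entropy H₀ = log₂ 4 = 2.0000 bits.
Skewed entropy H = −Σ pᵢ log₂ pᵢ = 1.3841 bits.
ΔRT = b·(H₀ − H) = 40 × 0.6159 = 24.64 ms.

25 ms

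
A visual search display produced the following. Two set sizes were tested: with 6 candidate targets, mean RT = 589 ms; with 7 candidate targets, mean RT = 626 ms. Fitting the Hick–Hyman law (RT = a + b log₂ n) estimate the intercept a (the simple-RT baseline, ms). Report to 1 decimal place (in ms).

Slope: b = (626 − 589) / (log₂ 7 − log₂ 6) = 37/0.2224 = 166.373 ms/bit.
Intercept: a = 589 − 166.373·log₂(6) = 158.933 ms.

158.9 ms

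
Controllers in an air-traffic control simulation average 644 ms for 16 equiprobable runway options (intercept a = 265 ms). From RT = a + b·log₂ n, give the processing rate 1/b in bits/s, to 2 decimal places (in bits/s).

b = (644 − 265)/log₂ 16 = 379/4 = 94.750 ms per bit = 0.09475 s/bit; the reciprocal is 10.554 bits/s.

10.55 bits/s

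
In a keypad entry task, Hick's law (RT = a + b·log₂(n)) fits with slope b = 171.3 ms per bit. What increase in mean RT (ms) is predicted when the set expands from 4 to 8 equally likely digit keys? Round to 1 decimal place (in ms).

ΔRT = (a + b log₂ n₂) − (a + b log₂ n₁) = b·(log₂ n₂ − log₂ n₁).
log₂(8) − log₂(4) = log₂(8/4) = log₂(2) = 1.
ΔRT = 171.3 × 1.0000 = 171.300 ms.

171.3 ms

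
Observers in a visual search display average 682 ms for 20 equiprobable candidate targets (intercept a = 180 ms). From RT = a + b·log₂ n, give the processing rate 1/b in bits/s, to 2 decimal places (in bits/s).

Choice component = 682 − 180 = 502 ms over log₂(20) = 4.3219 bits.
b = 502 / 4.3219 = 116.152 ms/bit, so 1/b = 8.609 bits/s.

8.61 bits/s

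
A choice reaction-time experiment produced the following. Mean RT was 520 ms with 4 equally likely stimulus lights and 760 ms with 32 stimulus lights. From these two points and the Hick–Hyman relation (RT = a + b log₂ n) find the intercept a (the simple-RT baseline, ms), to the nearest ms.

360 ms

The slope on a log₂ axis is (760 − 520) / (5 − 2) = 80 ms/bit.
a = RT₁ − b·log₂ n₁ = 520 − 80 × 2 = 360.000 ms.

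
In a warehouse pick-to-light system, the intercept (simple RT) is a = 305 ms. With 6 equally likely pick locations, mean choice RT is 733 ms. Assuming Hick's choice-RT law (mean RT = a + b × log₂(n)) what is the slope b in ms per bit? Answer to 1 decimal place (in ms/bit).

165.6 ms/bit

6 alternatives carry log₂ 6 = 2.5850 bits; the choice cost is 733 − 305 = 428 ms, so b = 428/2.5850 = 165.573 ms/bit.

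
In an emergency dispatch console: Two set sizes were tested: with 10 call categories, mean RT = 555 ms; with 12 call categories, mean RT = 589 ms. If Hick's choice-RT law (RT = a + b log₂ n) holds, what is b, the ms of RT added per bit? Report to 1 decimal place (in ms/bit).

129.3 ms/bit

Slope: b = (589 − 555) / (log₂ 12 − log₂ 10) = 34/0.2630 = 129.261 ms/bit.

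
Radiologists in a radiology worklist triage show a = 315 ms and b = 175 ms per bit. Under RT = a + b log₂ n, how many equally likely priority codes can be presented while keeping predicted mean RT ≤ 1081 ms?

Information budget: (1081 − 315)/175 = 4.3771 bits, so n ≤ 2^4.3771 = 20.780 → at most 20.

20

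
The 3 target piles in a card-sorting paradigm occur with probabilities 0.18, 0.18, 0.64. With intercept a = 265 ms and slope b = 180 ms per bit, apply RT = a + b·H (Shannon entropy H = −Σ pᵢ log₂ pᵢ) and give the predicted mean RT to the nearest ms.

H = 0.18·log₂(1/0.18) + 0.18·log₂(1/0.18) + 0.64·log₂(1/0.64) = 1.3027 bits.
RT = 265 + 180 × 1.3027 = 499.48 ms.

499 ms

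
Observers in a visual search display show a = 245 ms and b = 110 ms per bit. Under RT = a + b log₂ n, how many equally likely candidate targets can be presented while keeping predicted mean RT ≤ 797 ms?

32

Set 245 + 110·log₂ n ≤ 797 → log₂ n ≤ (797 − 245)/110 = 5.0182.
So n ≤ 2^5.0182 = 32.406; the largest integer n is 32.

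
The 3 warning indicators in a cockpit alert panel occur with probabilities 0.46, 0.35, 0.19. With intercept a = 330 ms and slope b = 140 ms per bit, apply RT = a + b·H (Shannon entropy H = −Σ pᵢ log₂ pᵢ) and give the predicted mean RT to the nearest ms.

540 ms

Entropy contributions −pᵢ log₂ pᵢ: 0.5153, 0.5301, 0.4552; sum H = 1.5007 bits.
RT = a + bH = 330 + 140·1.5007 = 540.09 ms.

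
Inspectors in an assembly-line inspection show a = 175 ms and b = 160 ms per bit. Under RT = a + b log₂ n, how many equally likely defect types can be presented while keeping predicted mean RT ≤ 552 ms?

160·log₂ n ≤ 552 − 175 = 377, giving log₂ n ≤ 2.3563 and n ≤ 5.120. The largest whole number is 5.

5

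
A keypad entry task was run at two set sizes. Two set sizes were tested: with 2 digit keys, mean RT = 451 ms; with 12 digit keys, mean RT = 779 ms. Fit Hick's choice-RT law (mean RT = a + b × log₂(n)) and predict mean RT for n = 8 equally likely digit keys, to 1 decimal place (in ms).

With log₂ n on the abscissa the relation is linear; from the two conditions:
  b = (779 − 451) / (log₂ 12 − log₂ 2) = 328 / (3.5850 − 1) = 126.888 ms/bit
  a = 451 − 126.888 × 1 = 324.112 ms
Then RT(8) = 324.112 + 126.888 × log₂ 8 = 324.112 + 126.888 × 3 ≈ 704.775 ms.

704.8 ms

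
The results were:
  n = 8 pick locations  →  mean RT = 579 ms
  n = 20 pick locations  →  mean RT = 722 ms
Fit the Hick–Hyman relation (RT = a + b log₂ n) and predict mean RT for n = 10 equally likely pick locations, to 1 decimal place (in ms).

613.8 ms

Fit slope and intercept:
  b = (722 − 579) / (log₂ 20 − log₂ 8) = 143 / (4.3219 − 3) = 108.175 ms/bit
  a = 579 − 108.175 × 3 = 254.474 ms
Then RT(10) = 254.474 + 108.175 × log₂ 10 = 254.474 + 108.175 × 3.3219 ≈ 613.825 ms.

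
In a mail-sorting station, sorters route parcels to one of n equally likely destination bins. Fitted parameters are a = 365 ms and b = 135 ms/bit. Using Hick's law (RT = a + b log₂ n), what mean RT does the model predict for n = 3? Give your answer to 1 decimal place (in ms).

579.0 ms

log₂(3) = 1.5850 bits, so RT = 365 + 135 × 1.5850 ≈ 578.970 ms.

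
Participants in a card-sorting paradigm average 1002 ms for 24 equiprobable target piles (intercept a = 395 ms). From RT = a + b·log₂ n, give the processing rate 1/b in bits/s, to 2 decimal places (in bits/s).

7.55 bits/s

b = (1002 − 395)/log₂ 24 = 607/4.5850 = 132.389 ms per bit = 0.13239 s/bit; the reciprocal is 7.553 bits/s.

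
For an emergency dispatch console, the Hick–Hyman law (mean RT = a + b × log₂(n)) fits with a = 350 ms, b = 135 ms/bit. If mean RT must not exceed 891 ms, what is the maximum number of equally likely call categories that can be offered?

16

135·log₂ n ≤ 891 − 350 = 541, giving log₂ n ≤ 4.0074 and n ≤ 16.082. The largest whole number is 16.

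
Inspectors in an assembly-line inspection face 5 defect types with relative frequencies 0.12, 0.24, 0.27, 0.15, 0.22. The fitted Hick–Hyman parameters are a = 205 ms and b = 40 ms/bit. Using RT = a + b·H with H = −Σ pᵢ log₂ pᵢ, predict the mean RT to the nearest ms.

295 ms

H = 0.12·log₂(1/0.12) + 0.24·log₂(1/0.24) + 0.27·log₂(1/0.27) + 0.15·log₂(1/0.15) + 0.22·log₂(1/0.22) = 2.2623 bits.
RT = 205 + 40 × 2.2623 = 295.49 ms.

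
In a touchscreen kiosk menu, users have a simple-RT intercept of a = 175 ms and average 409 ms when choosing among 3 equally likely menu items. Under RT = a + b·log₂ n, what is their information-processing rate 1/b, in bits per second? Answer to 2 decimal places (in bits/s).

Choice component = 409 − 175 = 234 ms over log₂(3) = 1.5850 bits.
b = 234 / 1.5850 = 147.638 ms/bit, so 1/b = 6.773 bits/s.

6.77 bits/s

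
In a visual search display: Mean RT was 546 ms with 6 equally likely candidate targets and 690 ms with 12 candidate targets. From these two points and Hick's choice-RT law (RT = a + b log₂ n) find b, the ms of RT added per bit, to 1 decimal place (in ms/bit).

144.0 ms/bit

b = (RT₂ − RT₁)/(log₂ n₂ − log₂ n₁) = (690 − 546)/(3.5850 − 2.5850) = 144.000 ms/bit.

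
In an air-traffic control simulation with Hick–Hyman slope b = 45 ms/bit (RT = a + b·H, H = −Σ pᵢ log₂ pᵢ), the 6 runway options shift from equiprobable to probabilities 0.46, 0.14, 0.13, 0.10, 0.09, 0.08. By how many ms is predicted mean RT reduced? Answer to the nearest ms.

The RT saving is b·ΔH. Equiprobable H₀ = log₂(6) = 2.5850 bits; with the given probabilities H = 2.2314 bits.
b·(H₀ − H) = 45 × (2.5850 − 2.2314) = 15.91 ms.

16 ms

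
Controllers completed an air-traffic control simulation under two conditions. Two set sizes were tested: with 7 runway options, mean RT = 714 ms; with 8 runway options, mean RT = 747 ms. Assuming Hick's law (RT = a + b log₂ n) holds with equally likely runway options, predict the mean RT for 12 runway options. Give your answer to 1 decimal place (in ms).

RT is linear in log₂ n, so two points fix the line:
  b = (747 − 714) / (log₂ 8 − log₂ 7) = 33 / (3 − 2.8074) = 171.299 ms/bit
  a = 714 − 171.299 × 2.8074 = 233.102 ms
Then RT(12) = 233.102 + 171.299 × log₂ 12 = 233.102 + 171.299 × 3.5850 ≈ 847.204 ms.

847.2 ms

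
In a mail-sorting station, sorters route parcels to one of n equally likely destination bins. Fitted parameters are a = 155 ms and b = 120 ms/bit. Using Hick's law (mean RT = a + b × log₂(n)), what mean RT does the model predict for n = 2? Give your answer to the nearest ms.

log₂(2) = 1 bits, so RT = 155 + 120 × 1 ≈ 275.000 ms.

275 ms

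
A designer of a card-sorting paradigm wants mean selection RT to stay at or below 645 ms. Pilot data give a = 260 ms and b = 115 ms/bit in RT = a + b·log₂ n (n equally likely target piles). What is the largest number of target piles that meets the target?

10

115·log₂ n ≤ 645 − 260 = 385, giving log₂ n ≤ 3.3478 and n ≤ 10.181. The largest whole number is 10.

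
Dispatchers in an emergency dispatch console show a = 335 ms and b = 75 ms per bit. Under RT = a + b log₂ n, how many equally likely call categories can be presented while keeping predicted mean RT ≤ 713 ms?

32

75·log₂ n ≤ 713 − 335 = 378, giving log₂ n ≤ 5.0400 and n ≤ 32.900. The largest whole number is 32.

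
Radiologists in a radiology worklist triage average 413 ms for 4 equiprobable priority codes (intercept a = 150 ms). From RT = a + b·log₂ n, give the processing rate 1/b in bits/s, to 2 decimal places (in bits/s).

b = (413 − 150)/log₂ 4 = 263/2 = 131.500 ms per bit = 0.13150 s/bit; the reciprocal is 7.605 bits/s.

7.60 bits/s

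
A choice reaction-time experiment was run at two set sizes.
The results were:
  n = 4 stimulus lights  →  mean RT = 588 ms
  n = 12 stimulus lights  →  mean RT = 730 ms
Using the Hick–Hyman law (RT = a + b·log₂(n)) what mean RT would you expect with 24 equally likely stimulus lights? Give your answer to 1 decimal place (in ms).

819.6 ms

With log₂ n on the abscissa the relation is linear; from the two conditions:
  b = (730 − 588) / (log₂ 12 − log₂ 4) = 142 / (3.5850 − 2) = 89.592 ms/bit
  a = 588 − 89.592 × 2 = 408.816 ms
Then RT(24) = 408.816 + 89.592 × log₂ 24 = 408.816 + 89.592 × 4.5850 ≈ 819.592 ms.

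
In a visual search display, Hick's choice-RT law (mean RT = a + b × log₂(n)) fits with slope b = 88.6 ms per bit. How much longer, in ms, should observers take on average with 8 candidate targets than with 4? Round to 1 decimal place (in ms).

88.6 ms

Only the slope matters, since a is common to both: ΔRT = b·log₂(n₂/n₁).
log₂(8) − log₂(4) = log₂(8/4) = log₂(2) = 1.
ΔRT = 88.6 × 1.0000 = 88.600 ms.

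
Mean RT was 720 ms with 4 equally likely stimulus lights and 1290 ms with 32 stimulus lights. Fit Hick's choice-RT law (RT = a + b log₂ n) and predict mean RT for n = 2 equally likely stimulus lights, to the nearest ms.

Solve the two-equation system in a and b:
  b = (1290 − 720) / (log₂ 32 − log₂ 4) = 570 / (5 − 2) = 190 ms/bit
  a = 720 − 190 × 2 = 340 ms
Then RT(2) = 340 + 190 × log₂ 2 = 340 + 190 × 1 ≈ 530.000 ms.

530 ms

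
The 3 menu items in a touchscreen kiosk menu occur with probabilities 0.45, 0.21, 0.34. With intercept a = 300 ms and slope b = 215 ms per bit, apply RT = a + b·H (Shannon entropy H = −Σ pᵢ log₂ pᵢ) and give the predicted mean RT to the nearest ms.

627 ms

H = 0.45·log₂(1/0.45) + 0.21·log₂(1/0.21) + 0.34·log₂(1/0.34) = 1.5204 bits.
RT = 300 + 215 × 1.5204 = 626.89 ms.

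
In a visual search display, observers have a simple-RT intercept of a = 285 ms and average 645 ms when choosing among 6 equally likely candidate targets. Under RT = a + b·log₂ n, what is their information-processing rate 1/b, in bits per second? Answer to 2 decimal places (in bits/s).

Choice component = 645 − 285 = 360 ms over log₂(6) = 2.5850 bits.
b = 360 / 2.5850 = 139.267 ms/bit, so 1/b = 7.180 bits/s.

7.18 bits/s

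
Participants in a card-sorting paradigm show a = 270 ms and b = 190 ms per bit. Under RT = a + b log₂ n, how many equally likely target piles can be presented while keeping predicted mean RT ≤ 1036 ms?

190·log₂ n ≤ 1036 − 270 = 766, giving log₂ n ≤ 4.0316 and n ≤ 16.354. The largest whole number is 16.

16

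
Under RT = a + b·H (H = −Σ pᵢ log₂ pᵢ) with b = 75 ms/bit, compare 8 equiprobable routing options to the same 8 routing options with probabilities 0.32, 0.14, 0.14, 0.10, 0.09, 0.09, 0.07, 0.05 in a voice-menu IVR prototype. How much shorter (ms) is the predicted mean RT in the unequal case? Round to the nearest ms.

18 ms

The RT saving is b·ΔH. Equiprobable H₀ = log₂(8) = 3.0000 bits; with the given probabilities H = 2.7624 bits.
b·(H₀ − H) = 75 × (3.0000 − 2.7624) = 17.82 ms.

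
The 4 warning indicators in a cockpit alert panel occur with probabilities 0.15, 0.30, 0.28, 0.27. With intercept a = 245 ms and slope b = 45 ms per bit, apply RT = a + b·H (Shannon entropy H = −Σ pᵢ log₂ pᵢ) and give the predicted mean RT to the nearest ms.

333 ms

H = 0.15·log₂(1/0.15) + 0.30·log₂(1/0.30) + 0.28·log₂(1/0.28) + 0.27·log₂(1/0.27) = 1.9559 bits.
RT = 245 + 45 × 1.9559 = 333.01 ms.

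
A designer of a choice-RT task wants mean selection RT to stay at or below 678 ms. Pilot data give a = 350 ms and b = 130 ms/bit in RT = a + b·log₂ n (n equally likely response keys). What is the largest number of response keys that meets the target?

5

Information budget: (678 − 350)/130 = 2.5231 bits, so n ≤ 2^2.5231 = 5.748 → at most 5.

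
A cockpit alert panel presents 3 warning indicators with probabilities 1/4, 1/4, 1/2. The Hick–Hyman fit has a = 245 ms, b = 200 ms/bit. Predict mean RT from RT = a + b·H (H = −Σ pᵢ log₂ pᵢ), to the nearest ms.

545 ms

Each term −pᵢ log₂ pᵢ: 0.25·2 + 0.25·2 + 0.5·1; summed, H = 1.500 bits.
Mean RT = a + bH = 245 + 200·1.500 = 545.00 ms.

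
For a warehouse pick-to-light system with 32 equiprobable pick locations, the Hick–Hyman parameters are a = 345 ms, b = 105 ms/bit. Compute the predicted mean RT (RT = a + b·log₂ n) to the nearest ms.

870 ms

log₂(32) = 5 bits, so RT = 345 + 105 × 5 ≈ 870.000 ms.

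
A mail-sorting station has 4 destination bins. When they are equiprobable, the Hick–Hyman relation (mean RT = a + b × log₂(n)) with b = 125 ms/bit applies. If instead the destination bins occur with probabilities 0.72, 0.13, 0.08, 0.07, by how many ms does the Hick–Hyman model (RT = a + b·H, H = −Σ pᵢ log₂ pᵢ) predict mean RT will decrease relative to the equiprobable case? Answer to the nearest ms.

90 ms

Equiprobable entropy H₀ = log₂ 4 = 2.0000 bits.
Skewed entropy H = −Σ pᵢ log₂ pᵢ = 1.2839 bits.
ΔRT = b·(H₀ − H) = 125 × 0.7161 = 89.51 ms.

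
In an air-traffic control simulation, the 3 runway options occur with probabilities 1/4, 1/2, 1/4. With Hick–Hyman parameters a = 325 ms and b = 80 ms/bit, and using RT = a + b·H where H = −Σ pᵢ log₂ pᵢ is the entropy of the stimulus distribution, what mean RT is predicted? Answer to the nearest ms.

445 ms

Each term −pᵢ log₂ pᵢ: 0.25·2 + 0.5·1 + 0.25·2; summed, H = 1.500 bits.
Mean RT = a + bH = 325 + 80·1.500 = 445.00 ms.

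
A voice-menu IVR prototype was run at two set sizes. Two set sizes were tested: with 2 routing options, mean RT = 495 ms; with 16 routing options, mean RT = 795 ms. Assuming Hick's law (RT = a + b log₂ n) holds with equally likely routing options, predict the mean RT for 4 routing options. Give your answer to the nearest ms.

595 ms

With log₂ n on the abscissa the relation is linear; from the two conditions:
  b = (795 − 495) / (log₂ 16 − log₂ 2) = 300 / (4 − 1) = 100 ms/bit
  a = 495 − 100 × 1 = 395 ms
Then RT(4) = 395 + 100 × log₂ 4 = 395 + 100 × 2 ≈ 595.000 ms.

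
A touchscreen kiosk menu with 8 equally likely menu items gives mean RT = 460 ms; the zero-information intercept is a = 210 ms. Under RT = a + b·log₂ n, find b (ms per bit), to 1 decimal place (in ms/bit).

b = (460 − 210) / log₂(8) = 250 / 3 = 83.333 ms/bit.

83.3 ms/bit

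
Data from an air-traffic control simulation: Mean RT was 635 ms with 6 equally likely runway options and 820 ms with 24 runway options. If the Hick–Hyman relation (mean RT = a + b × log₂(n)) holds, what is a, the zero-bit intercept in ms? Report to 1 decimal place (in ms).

395.9 ms

b = (RT₂ − RT₁)/(log₂ n₂ − log₂ n₁) = (820 − 635)/(4.5850 − 2.5850) = 92.500 ms/bit.
Intercept: a = 635 − 92.500·log₂(6) = 395.891 ms.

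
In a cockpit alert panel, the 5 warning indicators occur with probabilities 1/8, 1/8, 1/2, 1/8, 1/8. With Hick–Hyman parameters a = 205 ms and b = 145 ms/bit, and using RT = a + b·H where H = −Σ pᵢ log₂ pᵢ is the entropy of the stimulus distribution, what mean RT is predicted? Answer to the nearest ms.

495 ms

H = −Σ pᵢ log₂ pᵢ = 0.125·3 + 0.125·3 + 0.5·1 + 0.125·3 + 0.125·3 = 2.000 bits.
RT = 205 + 145 × 2.000 = 495.00 ms.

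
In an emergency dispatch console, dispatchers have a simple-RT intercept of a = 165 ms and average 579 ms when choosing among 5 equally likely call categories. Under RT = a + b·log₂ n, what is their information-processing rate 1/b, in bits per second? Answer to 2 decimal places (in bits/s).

5.61 bits/s

b = (579 − 165)/log₂ 5 = 414/2.3219 = 178.300 ms per bit = 0.17830 s/bit; the reciprocal is 5.609 bits/s.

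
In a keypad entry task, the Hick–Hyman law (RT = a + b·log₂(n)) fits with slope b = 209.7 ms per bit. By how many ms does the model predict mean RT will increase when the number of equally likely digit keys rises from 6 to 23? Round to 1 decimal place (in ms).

406.5 ms

Only the slope matters, since a is common to both: ΔRT = b·log₂(n₂/n₁).
log₂(23) − log₂(6) = 4.5236 − 2.5850 = 1.9386.
ΔRT = 209.7 × 1.9386 = 406.524 ms.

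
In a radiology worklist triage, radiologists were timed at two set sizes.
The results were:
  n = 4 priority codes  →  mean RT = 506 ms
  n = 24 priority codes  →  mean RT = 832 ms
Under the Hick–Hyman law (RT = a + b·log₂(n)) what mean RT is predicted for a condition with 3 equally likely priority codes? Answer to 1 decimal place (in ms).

453.7 ms

Solve the two-equation system in a and b:
  b = (832 − 506) / (log₂ 24 − log₂ 4) = 326 / (4.5850 − 2) = 126.114 ms/bit
  a = 506 − 126.114 × 2 = 253.772 ms
Then RT(3) = 253.772 + 126.114 × log₂ 3 = 253.772 + 126.114 × 1.5850 ≈ 453.658 ms.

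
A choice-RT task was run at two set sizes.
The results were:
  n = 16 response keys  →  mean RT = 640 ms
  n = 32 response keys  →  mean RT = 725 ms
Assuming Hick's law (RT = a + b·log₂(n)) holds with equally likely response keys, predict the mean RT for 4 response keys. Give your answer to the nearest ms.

Fit slope and intercept:
  b = (725 − 640) / (log₂ 32 − log₂ 16) = 85 / (5 − 4) = 85 ms/bit
  a = 640 − 85 × 4 = 300 ms
Then RT(4) = 300 + 85 × log₂ 4 = 300 + 85 × 2 ≈ 470.000 ms.

470 ms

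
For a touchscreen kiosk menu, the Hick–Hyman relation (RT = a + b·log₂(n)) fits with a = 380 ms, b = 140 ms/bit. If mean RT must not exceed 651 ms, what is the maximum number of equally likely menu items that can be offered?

Set 380 + 140·log₂ n ≤ 651 → log₂ n ≤ (651 − 380)/140 = 1.9357.
So n ≤ 2^1.9357 = 3.826; the largest integer n is 3.

3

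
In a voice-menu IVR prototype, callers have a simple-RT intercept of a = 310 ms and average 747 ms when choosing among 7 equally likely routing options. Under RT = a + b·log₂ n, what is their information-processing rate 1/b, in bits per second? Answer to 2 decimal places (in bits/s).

6.42 bits/s

Choice component = 747 − 310 = 437 ms over log₂(7) = 2.8074 bits.
b = 437 / 2.8074 = 155.663 ms/bit, so 1/b = 6.424 bits/s.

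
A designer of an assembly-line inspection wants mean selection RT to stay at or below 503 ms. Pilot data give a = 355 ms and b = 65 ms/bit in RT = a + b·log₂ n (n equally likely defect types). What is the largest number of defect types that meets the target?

4

Set 355 + 65·log₂ n ≤ 503 → log₂ n ≤ (503 − 355)/65 = 2.2769.
So n ≤ 2^2.2769 = 4.846; the largest integer n is 4.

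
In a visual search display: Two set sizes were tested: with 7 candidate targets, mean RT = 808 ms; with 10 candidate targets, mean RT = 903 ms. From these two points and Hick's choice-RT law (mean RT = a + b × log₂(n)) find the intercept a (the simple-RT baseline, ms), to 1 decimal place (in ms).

The slope on a log₂ axis is (903 − 808) / (3.3219 − 2.8074) = 184.619 ms/bit.
a = RT₁ − b·log₂ n₁ = 808 − 184.619 × 2.8074 = 289.709 ms.

289.7 ms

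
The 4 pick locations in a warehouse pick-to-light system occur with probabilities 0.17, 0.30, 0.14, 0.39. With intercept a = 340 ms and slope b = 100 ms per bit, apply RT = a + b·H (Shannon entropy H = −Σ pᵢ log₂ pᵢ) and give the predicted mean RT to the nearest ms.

528 ms

H = 0.17·log₂(1/0.17) + 0.30·log₂(1/0.30) + 0.14·log₂(1/0.14) + 0.39·log₂(1/0.39) = 1.8826 bits.
RT = 340 + 100 × 1.8826 = 528.26 ms.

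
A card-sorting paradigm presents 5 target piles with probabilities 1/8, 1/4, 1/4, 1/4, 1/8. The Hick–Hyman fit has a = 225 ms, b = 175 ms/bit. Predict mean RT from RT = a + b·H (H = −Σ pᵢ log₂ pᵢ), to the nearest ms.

619 ms

Each term −pᵢ log₂ pᵢ: 0.125·3 + 0.25·2 + 0.25·2 + 0.25·2 + 0.125·3; summed, H = 2.250 bits.
Mean RT = a + bH = 225 + 175·2.250 = 618.75 ms.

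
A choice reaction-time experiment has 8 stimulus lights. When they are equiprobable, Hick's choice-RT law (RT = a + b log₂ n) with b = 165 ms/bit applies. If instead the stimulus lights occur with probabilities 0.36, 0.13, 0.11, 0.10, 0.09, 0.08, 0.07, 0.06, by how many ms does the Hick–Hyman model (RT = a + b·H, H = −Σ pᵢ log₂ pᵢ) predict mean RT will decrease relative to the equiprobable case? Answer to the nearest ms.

Equiprobable entropy H₀ = log₂ 8 = 3.0000 bits.
Skewed entropy H = −Σ pᵢ log₂ pᵢ = 2.7120 bits.
ΔRT = b·(H₀ − H) = 165 × 0.2880 = 47.52 ms.

48 ms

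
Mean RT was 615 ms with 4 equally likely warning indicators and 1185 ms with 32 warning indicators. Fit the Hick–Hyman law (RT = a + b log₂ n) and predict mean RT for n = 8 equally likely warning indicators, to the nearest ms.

Fit slope and intercept:
  b = (1185 − 615) / (log₂ 32 − log₂ 4) = 570 / (5 − 2) = 190 ms/bit
  a = 615 − 190 × 2 = 235 ms
Then RT(8) = 235 + 190 × log₂ 8 = 235 + 190 × 3 ≈ 805.000 ms.

805 ms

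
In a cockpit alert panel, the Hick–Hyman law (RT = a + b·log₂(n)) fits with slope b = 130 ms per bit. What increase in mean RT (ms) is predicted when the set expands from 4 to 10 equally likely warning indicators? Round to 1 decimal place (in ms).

171.9 ms

Only the slope matters, since a is common to both: ΔRT = b·log₂(n₂/n₁).
log₂(10) − log₂(4) = 3.3219 − 2 = 1.3219.
ΔRT = 130 × 1.3219 = 171.851 ms.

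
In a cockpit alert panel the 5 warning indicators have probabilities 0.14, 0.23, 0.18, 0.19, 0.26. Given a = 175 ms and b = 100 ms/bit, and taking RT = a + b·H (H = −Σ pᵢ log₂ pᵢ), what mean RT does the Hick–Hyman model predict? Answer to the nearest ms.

404 ms

Entropy contributions −pᵢ log₂ pᵢ: 0.3971, 0.4877, 0.4453, 0.4552, 0.5053; sum H = 2.2906 bits.
RT = a + bH = 175 + 100·2.2906 = 404.06 ms.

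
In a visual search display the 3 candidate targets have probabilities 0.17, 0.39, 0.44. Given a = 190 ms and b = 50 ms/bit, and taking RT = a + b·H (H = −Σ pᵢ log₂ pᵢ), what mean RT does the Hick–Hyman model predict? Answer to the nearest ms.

264 ms

Entropy contributions −pᵢ log₂ pᵢ: 0.4346, 0.5298, 0.5211; sum H = 1.4855 bits.
RT = a + bH = 190 + 50·1.4855 = 264.28 ms.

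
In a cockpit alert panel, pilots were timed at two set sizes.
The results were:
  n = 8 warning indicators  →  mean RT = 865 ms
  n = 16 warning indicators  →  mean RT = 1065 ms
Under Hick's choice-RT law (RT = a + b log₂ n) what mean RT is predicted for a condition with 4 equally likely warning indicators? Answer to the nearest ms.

665 ms

With log₂ n on the abscissa the relation is linear; from the two conditions:
  b = (1065 − 865) / (log₂ 16 − log₂ 8) = 200 / (4 − 3) = 200 ms/bit
  a = 865 − 200 × 3 = 265 ms
Then RT(4) = 265 + 200 × log₂ 4 = 265 + 200 × 2 ≈ 665.000 ms.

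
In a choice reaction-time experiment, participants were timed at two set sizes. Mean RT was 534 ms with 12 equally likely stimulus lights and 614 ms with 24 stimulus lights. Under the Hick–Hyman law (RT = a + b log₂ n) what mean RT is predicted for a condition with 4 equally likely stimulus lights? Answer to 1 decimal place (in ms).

Solve the two-equation system in a and b:
  b = (614 − 534) / (log₂ 24 − log₂ 12) = 80 / (4.5850 − 3.5850) = 80.000 ms/bit
  a = 534 − 80.000 × 3.5850 = 247.203 ms
Then RT(4) = 247.203 + 80.000 × log₂ 4 = 247.203 + 80.000 × 2 ≈ 407.203 ms.

407.2 ms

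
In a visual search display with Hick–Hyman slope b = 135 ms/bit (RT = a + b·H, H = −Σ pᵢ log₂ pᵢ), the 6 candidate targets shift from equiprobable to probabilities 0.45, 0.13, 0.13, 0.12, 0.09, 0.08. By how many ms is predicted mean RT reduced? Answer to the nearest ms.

Equiprobable entropy H₀ = log₂ 6 = 2.5850 bits.
Skewed entropy H = −Σ pᵢ log₂ pᵢ = 2.2549 bits.
ΔRT = b·(H₀ − H) = 135 × 0.3300 = 44.56 ms.

45 ms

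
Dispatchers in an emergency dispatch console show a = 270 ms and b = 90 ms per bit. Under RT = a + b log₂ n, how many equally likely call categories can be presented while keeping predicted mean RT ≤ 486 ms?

5

Set 270 + 90·log₂ n ≤ 486 → log₂ n ≤ (486 − 270)/90 = 2.4000.
So n ≤ 2^2.4000 = 5.278; the largest integer n is 5.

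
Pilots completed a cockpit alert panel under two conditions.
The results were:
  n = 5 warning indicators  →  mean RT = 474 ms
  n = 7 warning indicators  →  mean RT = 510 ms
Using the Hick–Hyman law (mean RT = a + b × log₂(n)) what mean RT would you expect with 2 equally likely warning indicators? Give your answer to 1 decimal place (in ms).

376.0 ms

RT is linear in log₂ n, so two points fix the line:
  b = (510 − 474) / (log₂ 7 − log₂ 5) = 36 / (2.8074 − 2.3219) = 74.162 ms/bit
  a = 474 − 74.162 × 2.3219 = 301.802 ms
Then RT(2) = 301.802 + 74.162 × log₂ 2 = 301.802 + 74.162 × 1 ≈ 375.964 ms.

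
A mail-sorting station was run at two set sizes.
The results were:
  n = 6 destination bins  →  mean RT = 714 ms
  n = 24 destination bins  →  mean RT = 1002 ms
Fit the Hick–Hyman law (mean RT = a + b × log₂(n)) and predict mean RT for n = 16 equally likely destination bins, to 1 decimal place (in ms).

917.8 ms

Fit slope and intercept:
  b = (1002 − 714) / (log₂ 24 − log₂ 6) = 288 / (4.5850 − 2.5850) = 144.000 ms/bit
  a = 714 − 144.000 × 2.5850 = 341.765 ms
Then RT(16) = 341.765 + 144.000 × log₂ 16 = 341.765 + 144.000 × 4 ≈ 917.765 ms.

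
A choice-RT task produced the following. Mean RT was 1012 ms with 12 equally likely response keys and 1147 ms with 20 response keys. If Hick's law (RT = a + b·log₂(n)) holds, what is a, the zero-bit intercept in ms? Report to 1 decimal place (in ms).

355.3 ms

The slope on a log₂ axis is (1147 − 1012) / (4.3219 − 3.5850) = 183.184 ms/bit.
Intercept: a = 1012 − 183.184·log₂(12) = 355.294 ms.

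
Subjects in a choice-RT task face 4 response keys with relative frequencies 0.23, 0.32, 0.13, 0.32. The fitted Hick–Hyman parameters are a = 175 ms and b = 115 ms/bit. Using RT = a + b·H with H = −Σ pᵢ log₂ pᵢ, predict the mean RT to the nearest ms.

H = 0.23·log₂(1/0.23) + 0.32·log₂(1/0.32) + 0.13·log₂(1/0.13) + 0.32·log₂(1/0.32) = 1.9224 bits.
RT = 175 + 115 × 1.9224 = 396.07 ms.

396 ms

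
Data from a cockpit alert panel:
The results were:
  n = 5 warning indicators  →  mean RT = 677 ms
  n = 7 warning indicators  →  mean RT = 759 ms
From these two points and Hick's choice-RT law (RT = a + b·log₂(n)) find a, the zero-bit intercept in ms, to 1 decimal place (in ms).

284.8 ms

Slope: b = (759 − 677) / (log₂ 7 − log₂ 5) = 82/0.4854 = 168.924 ms/bit.
a = RT₁ − b·log₂ n₁ = 677 − 168.924 × 2.3219 = 284.772 ms.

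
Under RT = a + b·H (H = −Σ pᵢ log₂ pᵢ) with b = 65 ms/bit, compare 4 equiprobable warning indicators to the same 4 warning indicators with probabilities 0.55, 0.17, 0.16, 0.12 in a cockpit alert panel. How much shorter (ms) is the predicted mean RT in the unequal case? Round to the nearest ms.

20 ms

Equiprobable entropy H₀ = log₂ 4 = 2.0000 bits.
Skewed entropy H = −Σ pᵢ log₂ pᵢ = 1.6990 bits.
ΔRT = b·(H₀ − H) = 65 × 0.3010 = 19.56 ms.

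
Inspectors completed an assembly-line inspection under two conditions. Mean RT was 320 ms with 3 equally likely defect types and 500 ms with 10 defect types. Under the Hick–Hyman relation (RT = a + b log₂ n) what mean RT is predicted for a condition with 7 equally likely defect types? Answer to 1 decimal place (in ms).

RT is linear in log₂ n, so two points fix the line:
  b = (500 − 320) / (log₂ 10 − log₂ 3) = 180 / (3.3219 − 1.5850) = 103.629 ms/bit
  a = 320 − 103.629 × 1.5850 = 155.752 ms
Then RT(7) = 155.752 + 103.629 × log₂ 7 = 155.752 + 103.629 × 2.8074 ≈ 446.675 ms.

446.7 ms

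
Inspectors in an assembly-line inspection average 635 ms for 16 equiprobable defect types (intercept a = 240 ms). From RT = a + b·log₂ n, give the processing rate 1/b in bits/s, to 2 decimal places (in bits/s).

10.13 bits/s

b = (635 − 240)/log₂ 16 = 395/4 = 98.750 ms per bit = 0.09875 s/bit; the reciprocal is 10.127 bits/s.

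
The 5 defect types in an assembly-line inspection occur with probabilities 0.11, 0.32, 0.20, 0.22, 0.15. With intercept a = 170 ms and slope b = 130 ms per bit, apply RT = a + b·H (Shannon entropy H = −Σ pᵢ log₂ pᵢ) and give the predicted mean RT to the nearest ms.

460 ms

H = 0.11·log₂(1/0.11) + 0.32·log₂(1/0.32) + 0.20·log₂(1/0.20) + 0.22·log₂(1/0.22) + 0.15·log₂(1/0.15) = 2.2318 bits.
RT = 170 + 130 × 2.2318 = 460.14 ms.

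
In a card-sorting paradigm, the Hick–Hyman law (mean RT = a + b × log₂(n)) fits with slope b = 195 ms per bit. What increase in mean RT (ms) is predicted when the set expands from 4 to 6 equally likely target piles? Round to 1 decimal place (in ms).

114.1 ms

ΔRT = (a + b log₂ n₂) − (a + b log₂ n₁) = b·(log₂ n₂ − log₂ n₁).
log₂(6) − log₂(4) = 2.5850 − 2 = 0.5850.
ΔRT = 195 × 0.5850 = 114.068 ms.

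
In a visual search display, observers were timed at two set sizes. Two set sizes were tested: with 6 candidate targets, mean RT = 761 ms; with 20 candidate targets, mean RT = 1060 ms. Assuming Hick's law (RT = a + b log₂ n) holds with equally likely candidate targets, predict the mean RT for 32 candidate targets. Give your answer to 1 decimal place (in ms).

1176.7 ms

With log₂ n on the abscissa the relation is linear; from the two conditions:
  b = (1060 − 761) / (log₂ 20 − log₂ 6) = 299 / (4.3219 − 2.5850) = 172.139 ms/bit
  a = 761 − 172.139 × 2.5850 = 316.026 ms
Then RT(32) = 316.026 + 172.139 × log₂ 32 = 316.026 + 172.139 × 5 ≈ 1176.723 ms.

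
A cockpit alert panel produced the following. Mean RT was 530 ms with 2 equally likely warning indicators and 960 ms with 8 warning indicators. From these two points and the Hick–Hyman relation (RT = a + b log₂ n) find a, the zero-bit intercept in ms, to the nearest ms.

315 ms

The slope on a log₂ axis is (960 − 530) / (3 − 1) = 215 ms/bit.
a = RT₁ − b·log₂ n₁ = 530 − 215 × 1 = 315.000 ms.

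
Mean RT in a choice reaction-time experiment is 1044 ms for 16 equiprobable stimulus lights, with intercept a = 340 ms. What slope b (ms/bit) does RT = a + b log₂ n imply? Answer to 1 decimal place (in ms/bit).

16 alternatives carry log₂ 16 = 4 bits; the choice cost is 1044 − 340 = 704 ms, so b = 704/4 = 176.000 ms/bit.

176.0 ms/bit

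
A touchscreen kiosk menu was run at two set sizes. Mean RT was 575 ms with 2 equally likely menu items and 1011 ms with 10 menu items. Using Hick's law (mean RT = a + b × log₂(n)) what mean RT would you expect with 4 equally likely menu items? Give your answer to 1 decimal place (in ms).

762.8 ms

With log₂ n on the abscissa the relation is linear; from the two conditions:
  b = (1011 − 575) / (log₂ 10 − log₂ 2) = 436 / (3.3219 − 1) = 187.775 ms/bit
  a = 575 − 187.775 × 1 = 387.225 ms
Then RT(4) = 387.225 + 187.775 × log₂ 4 = 387.225 + 187.775 × 2 ≈ 762.775 ms.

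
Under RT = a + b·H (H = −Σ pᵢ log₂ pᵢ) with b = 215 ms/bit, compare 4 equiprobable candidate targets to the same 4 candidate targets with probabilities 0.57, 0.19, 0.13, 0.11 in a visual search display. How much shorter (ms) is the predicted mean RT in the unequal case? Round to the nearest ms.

The RT saving is b·ΔH. Equiprobable H₀ = log₂(4) = 2.0000 bits; with the given probabilities H = 1.6504 bits.
b·(H₀ − H) = 215 × (2.0000 − 1.6504) = 75.16 ms.

75 ms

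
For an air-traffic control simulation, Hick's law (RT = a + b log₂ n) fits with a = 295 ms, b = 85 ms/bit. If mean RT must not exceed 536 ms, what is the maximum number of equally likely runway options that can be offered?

85·log₂ n ≤ 536 − 295 = 241, giving log₂ n ≤ 2.8353 and n ≤ 7.137. The largest whole number is 7.

7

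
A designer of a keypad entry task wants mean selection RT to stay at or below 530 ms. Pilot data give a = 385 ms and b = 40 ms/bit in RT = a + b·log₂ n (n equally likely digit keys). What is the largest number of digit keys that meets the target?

12

40·log₂ n ≤ 530 − 385 = 145, giving log₂ n ≤ 3.6250 and n ≤ 12.338. The largest whole number is 12.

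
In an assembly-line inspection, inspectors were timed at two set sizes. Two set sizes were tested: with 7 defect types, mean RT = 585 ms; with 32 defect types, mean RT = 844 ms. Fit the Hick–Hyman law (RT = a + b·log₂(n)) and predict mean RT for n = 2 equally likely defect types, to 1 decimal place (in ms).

371.5 ms

Solve the two-equation system in a and b:
  b = (844 − 585) / (log₂ 32 − log₂ 7) = 259 / (5 − 2.8074) = 118.122 ms/bit
  a = 585 − 118.122 × 2.8074 = 253.389 ms
Then RT(2) = 253.389 + 118.122 × log₂ 2 = 253.389 + 118.122 × 1 ≈ 371.511 ms.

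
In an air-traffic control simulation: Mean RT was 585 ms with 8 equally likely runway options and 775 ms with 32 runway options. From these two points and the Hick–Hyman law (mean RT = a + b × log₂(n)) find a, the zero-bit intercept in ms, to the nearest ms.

300 ms

Slope: b = (775 − 585) / (log₂ 32 − log₂ 8) = 190/2.0000 = 95 ms/bit.
a = RT₁ − b·log₂ n₁ = 585 − 95 × 3 = 300.000 ms.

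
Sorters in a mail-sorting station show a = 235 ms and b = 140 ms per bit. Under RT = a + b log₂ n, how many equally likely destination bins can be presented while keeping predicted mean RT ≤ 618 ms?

6

Information budget: (618 − 235)/140 = 2.7357 bits, so n ≤ 2^2.7357 = 6.661 → at most 6.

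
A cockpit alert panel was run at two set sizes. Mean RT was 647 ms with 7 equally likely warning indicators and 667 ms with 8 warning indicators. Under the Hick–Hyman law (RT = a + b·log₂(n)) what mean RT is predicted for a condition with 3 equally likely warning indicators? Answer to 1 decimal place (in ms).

Solve the two-equation system in a and b:
  b = (667 − 647) / (log₂ 8 − log₂ 7) = 20 / (3 − 2.8074) = 103.818 ms/bit
  a = 647 − 103.818 × 2.8074 = 355.546 ms
Then RT(3) = 355.546 + 103.818 × log₂ 3 = 355.546 + 103.818 × 1.5850 ≈ 520.094 ms.

520.1 ms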